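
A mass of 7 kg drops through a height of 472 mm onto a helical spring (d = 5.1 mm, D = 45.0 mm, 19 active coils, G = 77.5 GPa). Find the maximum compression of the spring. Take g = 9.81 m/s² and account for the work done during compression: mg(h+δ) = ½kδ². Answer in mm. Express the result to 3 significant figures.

k = Gd⁴/(8D³N_a) = (77.5×10³)(5.1⁴)/(8·45.0³·19) = 3.7853 N/mm
W = mg = 7 × 9.81 = 68.67 N
½kδ² − Wδ − Wh = 0 → δ = (W + √(W² + 2kWh))/k
δ = (68.67 + √(4715.6 + 245381))/3.7853 = (68.67 + 500.1)/3.7853 = 150.26 mm

150 mm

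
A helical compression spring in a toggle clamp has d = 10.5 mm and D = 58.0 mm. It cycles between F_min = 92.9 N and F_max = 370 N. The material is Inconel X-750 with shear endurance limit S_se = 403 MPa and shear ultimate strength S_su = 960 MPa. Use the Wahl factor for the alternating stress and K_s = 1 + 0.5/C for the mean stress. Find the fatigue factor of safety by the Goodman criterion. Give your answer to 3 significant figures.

C = D/d = 58.0/10.5 = 5.5238; K_W = (4C−1)/(4C−4)+0.615/C = 1.2771; K_s = 1+0.5/C = 1.0905
F_a = (F_max−F_min)/2 = 138.55 N; F_m = (F_max+F_min)/2 = 231.45 N
τ_a = K_W·8F_aD/(πd³) = 1.2771 × 17.677 = 22.576 MPa
τ_m = K_s·8F_mD/(πd³) = 1.0905 × 29.53 = 32.203 MPa
Goodman: 1/n_f = τ_a/S_se + τ_m/S_su = 22.576/403 + 32.203/960 = 0.05602 + 0.03354 = 0.089563
n_f = 1/0.089563 = 11.17

11.2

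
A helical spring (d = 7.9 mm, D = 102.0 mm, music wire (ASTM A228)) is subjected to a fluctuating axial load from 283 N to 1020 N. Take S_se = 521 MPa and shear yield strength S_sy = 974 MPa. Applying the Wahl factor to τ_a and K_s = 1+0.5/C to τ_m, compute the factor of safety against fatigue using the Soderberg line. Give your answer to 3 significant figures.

1.28

C = D/d = 102.0/7.9 = 12.9114; K_W = (4C−1)/(4C−4)+0.615/C = 1.1106; K_s = 1+0.5/C = 1.0387
F_a = (F_max−F_min)/2 = 368.5 N; F_m = (F_max+F_min)/2 = 651.5 N
τ_a = K_W·8F_aD/(πd³) = 1.1106 × 194.13 = 215.6 MPa
τ_m = K_s·8F_mD/(πd³) = 1.0387 × 343.22 = 356.51 MPa
Soderberg: 1/n_f = τ_a/S_se + τ_m/S_sy = 215.6/521 + 356.51/974 = 0.41382 + 0.36603 = 0.77985
n_f = 1/0.77985 = 1.282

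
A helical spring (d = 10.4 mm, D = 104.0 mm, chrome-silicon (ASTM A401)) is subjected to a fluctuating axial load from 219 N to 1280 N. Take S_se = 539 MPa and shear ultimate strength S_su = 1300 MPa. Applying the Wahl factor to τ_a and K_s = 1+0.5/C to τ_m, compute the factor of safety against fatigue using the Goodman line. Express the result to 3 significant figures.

C = D/d = 104.0/10.4 = 10.0000; K_W = (4C−1)/(4C−4)+0.615/C = 1.1448; K_s = 1+0.5/C = 1.0500
F_a = (F_max−F_min)/2 = 530.5 N; F_m = (F_max+F_min)/2 = 749.5 N
τ_a = K_W·8F_aD/(πd³) = 1.1448 × 124.9 = 142.99 MPa
τ_m = K_s·8F_mD/(πd³) = 1.0500 × 176.46 = 185.28 MPa
Goodman: 1/n_f = τ_a/S_se + τ_m/S_su = 142.99/539 + 185.28/1300 = 0.26528 + 0.14252 = 0.40781
n_f = 1/0.40781 = 2.452

2.45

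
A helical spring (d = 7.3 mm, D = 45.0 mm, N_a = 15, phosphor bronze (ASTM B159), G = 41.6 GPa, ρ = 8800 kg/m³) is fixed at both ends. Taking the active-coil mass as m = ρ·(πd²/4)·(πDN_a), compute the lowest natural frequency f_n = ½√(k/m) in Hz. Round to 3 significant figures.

k = Gd⁴/(8D³N_a) = (41.6×10³)(7.3⁴)/(8·45.0³·15) = 10.804 N/mm = 10804 N/m
Wire length L = πDN_a = π·45.0·15 = 2120.6 mm
m = ρ·(πd²/4)·L = 8800 × 41.854×10⁻⁶ m² × 2.1206 m = 0.78104 kg
f_n = ½√(k/m) = 0.5·√(10804/0.78104) = 0.5·√(13832) = 58.805 Hz

58.8 Hz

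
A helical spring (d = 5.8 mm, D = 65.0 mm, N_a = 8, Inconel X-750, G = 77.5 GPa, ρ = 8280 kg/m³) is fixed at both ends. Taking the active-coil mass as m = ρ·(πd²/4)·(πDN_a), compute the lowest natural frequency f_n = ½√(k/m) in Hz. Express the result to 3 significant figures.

59.1 Hz

k = Gd⁴/(8D³N_a) = (77.5×10³)(5.8⁴)/(8·65.0³·8) = 4.9899 N/mm = 4989.9 N/m
Wire length L = πDN_a = π·65.0·8 = 1633.6 mm
m = ρ·(πd²/4)·L = 8280 × 26.421×10⁻⁶ m² × 1.6336 m = 0.35738 kg
f_n = ½√(k/m) = 0.5·√(4989.9/0.35738) = 0.5·√(13963) = 59.082 Hz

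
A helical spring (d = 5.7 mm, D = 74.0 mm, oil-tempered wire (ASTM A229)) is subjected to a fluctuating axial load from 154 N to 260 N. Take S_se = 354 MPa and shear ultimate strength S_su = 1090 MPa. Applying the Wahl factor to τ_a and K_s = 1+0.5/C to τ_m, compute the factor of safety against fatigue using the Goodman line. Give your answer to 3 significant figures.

2.70

C = D/d = 74.0/5.7 = 12.9825; K_W = (4C−1)/(4C−4)+0.615/C = 1.1100; K_s = 1+0.5/C = 1.0385
F_a = (F_max−F_min)/2 = 53 N; F_m = (F_max+F_min)/2 = 207 N
τ_a = K_W·8F_aD/(πd³) = 1.1100 × 53.929 = 59.859 MPa
τ_m = K_s·8F_mD/(πd³) = 1.0385 × 210.63 = 218.74 MPa
Goodman: 1/n_f = τ_a/S_se + τ_m/S_su = 59.859/354 + 218.74/1090 = 0.16909 + 0.20068 = 0.36977
n_f = 1/0.36977 = 2.704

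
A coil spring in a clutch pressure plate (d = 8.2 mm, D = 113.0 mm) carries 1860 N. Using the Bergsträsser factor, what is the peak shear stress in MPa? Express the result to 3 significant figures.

1060 MPa

Spring index C = D/d = 113.0/8.2 = 13.7805
K_B = (4C+2)/(4C−3) = 57.122/52.122 = 1.0959
τ₀ = 8FD/(πd³) = 8·1860·113.0/(π·8.2³) = 1.68144e+06/1732.2 = 970.71 MPa
τ_max = K·τ₀ = 1.0959 × 970.71 = 1063.8 MPa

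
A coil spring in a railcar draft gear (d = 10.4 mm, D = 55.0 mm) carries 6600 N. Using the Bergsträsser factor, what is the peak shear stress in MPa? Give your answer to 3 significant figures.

1050 MPa

Spring index C = D/d = 55.0/10.4 = 5.2885
K_B = (4C+2)/(4C−3) = 23.154/18.154 = 1.2754
τ₀ = 8FD/(πd³) = 8·6600·55.0/(π·10.4³) = 2.904e+06/3533.9 = 821.76 MPa
τ_max = K·τ₀ = 1.2754 × 821.76 = 1048.1 MPa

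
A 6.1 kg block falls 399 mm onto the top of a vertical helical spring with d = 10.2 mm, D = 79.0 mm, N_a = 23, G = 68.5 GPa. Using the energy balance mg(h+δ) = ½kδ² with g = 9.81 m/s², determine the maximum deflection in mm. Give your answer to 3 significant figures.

84.1 mm

k = Gd⁴/(8D³N_a) = (68.5×10³)(10.2⁴)/(8·79.0³·23) = 8.1732 N/mm
W = mg = 6.1 × 9.81 = 59.841 N
½kδ² − Wδ − Wh = 0 → δ = (W + √(W² + 2kWh))/k
δ = (59.841 + √(3580.9 + 390296))/8.1732 = (59.841 + 627.6)/8.1732 = 84.109 mm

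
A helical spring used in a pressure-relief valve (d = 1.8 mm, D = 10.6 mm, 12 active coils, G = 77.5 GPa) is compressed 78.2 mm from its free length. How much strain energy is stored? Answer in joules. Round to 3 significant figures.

k = Gd⁴/(8D³N_a) = (77.5×10³)(1.8⁴)/(8·10.6³·12) = 7.1155 N/mm
U = ½kδ² = 0.5 × 7.1155 × 78.2² = 21756 N·mm = 21.756 J

21.8 J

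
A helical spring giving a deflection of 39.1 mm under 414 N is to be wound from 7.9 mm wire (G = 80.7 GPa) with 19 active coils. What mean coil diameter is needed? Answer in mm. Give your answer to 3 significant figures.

Required rate k = F/δ = 414/39.1 = 10.588 N/mm
D = (Gd⁴/(8N_a·k))^(1/3) = (80.7×10³·7.9⁴/(8·19·10.588))^(1/3)
  = (195306)^(1/3) = 58.0192 mm

58.0 mm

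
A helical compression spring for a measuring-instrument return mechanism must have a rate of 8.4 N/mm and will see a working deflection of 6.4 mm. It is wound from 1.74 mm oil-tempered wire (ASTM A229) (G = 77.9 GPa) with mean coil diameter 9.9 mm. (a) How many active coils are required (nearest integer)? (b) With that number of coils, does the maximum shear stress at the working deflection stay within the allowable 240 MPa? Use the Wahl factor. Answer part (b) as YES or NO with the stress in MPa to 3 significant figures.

N_a = Gd⁴/(8D³k) = (77.9×10³)(1.74⁴)/(8·9.9³·8.4) = 10.95 → N_a = 11
Actual rate k = Gd⁴/(8D³·11) = 8.3627 N/mm
Working load F = kδ = 8.3627·6.4 = 53.521 N
C = 9.9/1.74 = 5.6897; K_W = (4C−1)/(4C−4)+0.615/C = 1.2680
τ_max = K_W·8FD/(πd³) = 1.2680·256.13 = 324.77 MPa
τ_max > 240 MPa → exceeds allowable

(a) 11 coils; (b) NO, τ_max = 325 MPa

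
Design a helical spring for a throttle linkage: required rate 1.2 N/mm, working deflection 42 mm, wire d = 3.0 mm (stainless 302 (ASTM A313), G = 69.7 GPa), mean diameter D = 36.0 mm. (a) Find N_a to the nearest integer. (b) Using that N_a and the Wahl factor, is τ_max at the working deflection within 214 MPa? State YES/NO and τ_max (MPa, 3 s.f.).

(a) 13 coils; (b) YES, τ_max = 186 MPa

N_a = Gd⁴/(8D³k) = (69.7×10³)(3.0⁴)/(8·36.0³·1.2) = 12.6 → N_a = 13
Actual rate k = Gd⁴/(8D³·13) = 1.1635 N/mm
Working load F = kδ = 1.1635·42 = 48.868 N
C = 36.0/3.0 = 12.0000; K_W = (4C−1)/(4C−4)+0.615/C = 1.1194
τ_max = K_W·8FD/(πd³) = 1.1194·165.92 = 185.74 MPa
τ_max ≤ 214 MPa → acceptable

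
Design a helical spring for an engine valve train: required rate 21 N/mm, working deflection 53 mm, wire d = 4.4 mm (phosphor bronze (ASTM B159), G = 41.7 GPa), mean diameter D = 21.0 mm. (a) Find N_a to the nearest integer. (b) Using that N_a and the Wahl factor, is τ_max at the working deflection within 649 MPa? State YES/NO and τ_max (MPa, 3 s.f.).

N_a = Gd⁴/(8D³k) = (41.7×10³)(4.4⁴)/(8·21.0³·21) = 10.05 → N_a = 10
Actual rate k = Gd⁴/(8D³·10) = 21.096 N/mm
Working load F = kδ = 21.096·53 = 1118.1 N
C = 21.0/4.4 = 4.7727; K_W = (4C−1)/(4C−4)+0.615/C = 1.3277
τ_max = K_W·8FD/(πd³) = 1.3277·701.9 = 931.88 MPa
τ_max > 649 MPa → exceeds allowable

(a) 10 coils; (b) NO, τ_max = 932 MPa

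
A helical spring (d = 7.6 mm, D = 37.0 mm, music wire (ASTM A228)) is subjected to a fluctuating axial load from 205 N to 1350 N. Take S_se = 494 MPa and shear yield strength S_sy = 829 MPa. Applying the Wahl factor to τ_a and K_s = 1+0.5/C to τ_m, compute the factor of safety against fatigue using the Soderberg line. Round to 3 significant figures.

1.82

C = D/d = 37.0/7.6 = 4.8684; K_W = (4C−1)/(4C−4)+0.615/C = 1.3202; K_s = 1+0.5/C = 1.1027
F_a = (F_max−F_min)/2 = 572.5 N; F_m = (F_max+F_min)/2 = 777.5 N
τ_a = K_W·8F_aD/(πd³) = 1.3202 × 122.88 = 162.22 MPa
τ_m = K_s·8F_mD/(πd³) = 1.1027 × 166.88 = 184.02 MPa
Soderberg: 1/n_f = τ_a/S_se + τ_m/S_sy = 162.22/494 + 184.02/829 = 0.32839 + 0.22198 = 0.55037
n_f = 1/0.55037 = 1.817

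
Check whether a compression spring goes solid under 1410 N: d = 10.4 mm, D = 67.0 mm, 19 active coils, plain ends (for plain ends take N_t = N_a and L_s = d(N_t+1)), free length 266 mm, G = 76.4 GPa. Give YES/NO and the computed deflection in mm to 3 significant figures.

k = Gd⁴/(8D³N_a) = (76.4×10³)(10.4⁴)/(8·67.0³·19) = 19.551 N/mm
N_t = 19; L_s = 10.4·20 = 208 mm; δ_solid = L₀ − L_s = 266 − 208 = 58 mm
δ = F/k = 1410/19.551 = 72.121 mm
δ ≥ δ_solid → spring goes solid

YES, δ = 72.1 mm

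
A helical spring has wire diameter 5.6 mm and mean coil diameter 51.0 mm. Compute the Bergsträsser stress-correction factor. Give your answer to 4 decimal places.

1.1496

C = D/d = 51.0/5.6 = 9.1071
K_B = (4C+2)/(4C−3) = 38.429/33.429 = 1.1496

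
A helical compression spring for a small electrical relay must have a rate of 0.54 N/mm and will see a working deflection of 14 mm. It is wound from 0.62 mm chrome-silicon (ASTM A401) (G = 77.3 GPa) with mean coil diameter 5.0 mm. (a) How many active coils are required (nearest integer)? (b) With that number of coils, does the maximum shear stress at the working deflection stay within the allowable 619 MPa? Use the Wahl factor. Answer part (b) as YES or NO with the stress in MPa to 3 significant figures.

(a) 21 coils; (b) YES, τ_max = 481 MPa

N_a = Gd⁴/(8D³k) = (77.3×10³)(0.62⁴)/(8·5.0³·0.54) = 21.15 → N_a = 21
Actual rate k = Gd⁴/(8D³·21) = 0.54391 N/mm
Working load F = kδ = 0.54391·14 = 7.6147 N
C = 5.0/0.62 = 8.0645; K_W = (4C−1)/(4C−4)+0.615/C = 1.1824
τ_max = K_W·8FD/(πd³) = 1.1824·406.81 = 481.02 MPa
τ_max ≤ 619 MPa → acceptable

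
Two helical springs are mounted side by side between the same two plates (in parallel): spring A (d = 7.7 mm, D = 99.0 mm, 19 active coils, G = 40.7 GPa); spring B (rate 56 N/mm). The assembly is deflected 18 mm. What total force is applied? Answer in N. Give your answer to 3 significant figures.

k_A = Gd⁴/(8D³N_a) = (40.7×10³)(7.7⁴)/(8·99.0³·19) = 0.97008 N/mm
Parallel: k_eq = 0.97008 + 56 = 56.97 N/mm
F = k_eq·δ = 56.97·18 = 1025.5 N

1030 N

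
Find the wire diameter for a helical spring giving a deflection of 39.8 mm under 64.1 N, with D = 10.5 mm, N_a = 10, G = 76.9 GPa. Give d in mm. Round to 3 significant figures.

Required rate k = F/δ = 64.1/39.8 = 1.6106 N/mm
d = (8D³N_a·k / G)^(1/4) = (8·10.5³·10·1.6106 / (76.9×10³))^0.25
  = (1.9396)^0.25 = 1.1801 mm

1.18 mm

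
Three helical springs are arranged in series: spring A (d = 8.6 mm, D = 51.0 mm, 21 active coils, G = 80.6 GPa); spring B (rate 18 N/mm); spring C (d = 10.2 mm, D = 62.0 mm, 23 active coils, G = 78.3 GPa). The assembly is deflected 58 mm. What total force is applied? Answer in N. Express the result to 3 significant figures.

k_A = Gd⁴/(8D³N_a) = (80.6×10³)(8.6⁴)/(8·51.0³·21) = 19.784 N/mm
k_C = Gd⁴/(8D³N_a) = (78.3×10³)(10.2⁴)/(8·62.0³·23) = 19.327 N/mm
Series: 1/k_eq = 1/19.784 + 1/18 + 1/19.327 = 0.15784; k_eq = 6.3354 N/mm
F = k_eq·δ = 6.3354·58 = 367.45 N

367 N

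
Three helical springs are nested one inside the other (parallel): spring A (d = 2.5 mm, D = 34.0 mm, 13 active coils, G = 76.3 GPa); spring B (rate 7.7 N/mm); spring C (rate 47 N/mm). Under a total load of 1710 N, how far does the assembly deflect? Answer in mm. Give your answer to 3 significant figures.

k_A = Gd⁴/(8D³N_a) = (76.3×10³)(2.5⁴)/(8·34.0³·13) = 0.72915 N/mm
Parallel: k_eq = 0.72915 + 7.7 + 47 = 55.429 N/mm
δ = F/k_eq = 1710/55.429 = 30.85 mm

30.9 mm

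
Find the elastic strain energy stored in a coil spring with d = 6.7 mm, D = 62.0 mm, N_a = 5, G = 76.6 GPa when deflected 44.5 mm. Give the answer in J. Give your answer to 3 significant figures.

k = Gd⁴/(8D³N_a) = (76.6×10³)(6.7⁴)/(8·62.0³·5) = 16.192 N/mm
U = ½kδ² = 0.5 × 16.192 × 44.5² = 16032 N·mm = 16.032 J

16.0 J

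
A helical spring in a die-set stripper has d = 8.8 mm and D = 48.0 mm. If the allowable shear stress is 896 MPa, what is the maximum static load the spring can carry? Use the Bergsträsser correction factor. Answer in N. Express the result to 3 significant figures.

3950 N

C = D/d = 48.0/8.8 = 5.4545
K_B = (4C+2)/(4C−3) = 23.818/18.818 = 1.2657
τ_max = K·8FD/(πd³) → F_max = τ_allow·πd³/(8DK)
F_max = 896·π·8.8³/(8·48.0·1.2657) = 1.9183e+06/486.03 = 3946.8 N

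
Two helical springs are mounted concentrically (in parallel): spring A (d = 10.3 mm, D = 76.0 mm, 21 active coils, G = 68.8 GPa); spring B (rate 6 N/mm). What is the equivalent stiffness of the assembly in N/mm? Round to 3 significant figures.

16.5 N/mm

k_A = Gd⁴/(8D³N_a) = (68.8×10³)(10.3⁴)/(8·76.0³·21) = 10.5 N/mm
Parallel: k_eq = 10.5 + 6 = 16.5 N/mm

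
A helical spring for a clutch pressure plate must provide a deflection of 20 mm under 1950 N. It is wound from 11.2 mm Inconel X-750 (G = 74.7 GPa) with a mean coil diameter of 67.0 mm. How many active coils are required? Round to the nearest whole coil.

5

Required rate k = F/δ = 1950/20 = 97.5 N/mm
N_a = Gd⁴/(8D³k) = (74.7×10³ × 11.2⁴)/(8 × 67.0³ × 97.5)
    = 1.17542e+09 / 2.34595e+08 = 5.01 → 5 coils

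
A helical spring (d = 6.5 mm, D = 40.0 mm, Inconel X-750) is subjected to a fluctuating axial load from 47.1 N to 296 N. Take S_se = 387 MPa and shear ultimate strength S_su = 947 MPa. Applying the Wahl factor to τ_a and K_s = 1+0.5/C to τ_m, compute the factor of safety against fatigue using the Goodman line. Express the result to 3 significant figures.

4.52

C = D/d = 40.0/6.5 = 6.1538; K_W = (4C−1)/(4C−4)+0.615/C = 1.2455; K_s = 1+0.5/C = 1.0813
F_a = (F_max−F_min)/2 = 124.45 N; F_m = (F_max+F_min)/2 = 171.55 N
τ_a = K_W·8F_aD/(πd³) = 1.2455 × 46.159 = 57.489 MPa
τ_m = K_s·8F_mD/(πd³) = 1.0813 × 63.628 = 68.798 MPa
Goodman: 1/n_f = τ_a/S_se + τ_m/S_su = 57.489/387 + 68.798/947 = 0.14855 + 0.07265 = 0.2212
n_f = 1/0.2212 = 4.521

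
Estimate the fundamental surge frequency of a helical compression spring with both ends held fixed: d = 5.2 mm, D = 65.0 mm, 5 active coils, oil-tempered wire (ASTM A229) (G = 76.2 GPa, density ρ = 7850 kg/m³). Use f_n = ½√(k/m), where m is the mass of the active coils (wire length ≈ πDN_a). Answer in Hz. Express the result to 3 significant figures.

k = Gd⁴/(8D³N_a) = (76.2×10³)(5.2⁴)/(8·65.0³·5) = 5.0719 N/mm = 5071.9 N/m
Wire length L = πDN_a = π·65.0·5 = 1021 mm
m = ρ·(πd²/4)·L = 7850 × 21.237×10⁻⁶ m² × 1.021 m = 0.17022 kg
f_n = ½√(k/m) = 0.5·√(5071.9/0.17022) = 0.5·√(29797) = 86.309 Hz

86.3 Hz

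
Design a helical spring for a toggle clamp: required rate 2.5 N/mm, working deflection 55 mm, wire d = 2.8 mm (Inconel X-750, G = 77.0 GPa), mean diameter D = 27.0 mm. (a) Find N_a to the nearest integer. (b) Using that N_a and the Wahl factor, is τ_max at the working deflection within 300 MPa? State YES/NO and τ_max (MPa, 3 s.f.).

(a) 12 coils; (b) NO, τ_max = 496 MPa

N_a = Gd⁴/(8D³k) = (77.0×10³)(2.8⁴)/(8·27.0³·2.5) = 12.02 → N_a = 12
Actual rate k = Gd⁴/(8D³·12) = 2.5047 N/mm
Working load F = kδ = 2.5047·55 = 137.76 N
C = 27.0/2.8 = 9.6429; K_W = (4C−1)/(4C−4)+0.615/C = 1.1506
τ_max = K_W·8FD/(πd³) = 1.1506·431.47 = 496.43 MPa
τ_max > 300 MPa → exceeds allowable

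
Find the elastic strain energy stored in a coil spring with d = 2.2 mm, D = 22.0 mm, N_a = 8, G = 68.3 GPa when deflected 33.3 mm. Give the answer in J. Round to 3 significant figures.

k = Gd⁴/(8D³N_a) = (68.3×10³)(2.2⁴)/(8·22.0³·8) = 2.3478 N/mm
U = ½kδ² = 0.5 × 2.3478 × 33.3² = 1301.7 N·mm = 1.3017 J

1.30 J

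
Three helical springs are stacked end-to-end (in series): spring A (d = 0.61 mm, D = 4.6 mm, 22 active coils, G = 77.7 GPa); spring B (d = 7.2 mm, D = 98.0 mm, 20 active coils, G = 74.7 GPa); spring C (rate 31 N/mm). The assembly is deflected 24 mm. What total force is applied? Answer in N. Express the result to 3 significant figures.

k_A = Gd⁴/(8D³N_a) = (77.7×10³)(0.61⁴)/(8·4.6³·22) = 0.62799 N/mm
k_B = Gd⁴/(8D³N_a) = (74.7×10³)(7.2⁴)/(8·98.0³·20) = 1.3331 N/mm
Series: 1/k_eq = 1/0.62799 + 1/1.3331 + 1/31 = 2.3748; k_eq = 0.42109 N/mm
F = k_eq·δ = 0.42109·24 = 10.106 N

10.1 N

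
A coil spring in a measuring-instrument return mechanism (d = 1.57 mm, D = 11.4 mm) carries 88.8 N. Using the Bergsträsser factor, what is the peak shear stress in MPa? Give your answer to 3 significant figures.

794 MPa

Spring index C = D/d = 11.4/1.57 = 7.2611
K_B = (4C+2)/(4C−3) = 31.045/26.045 = 1.1920
τ₀ = 8FD/(πd³) = 8·88.8·11.4/(π·1.57³) = 8098.56/12.158 = 666.13 MPa
τ_max = K·τ₀ = 1.1920 × 666.13 = 794.01 MPa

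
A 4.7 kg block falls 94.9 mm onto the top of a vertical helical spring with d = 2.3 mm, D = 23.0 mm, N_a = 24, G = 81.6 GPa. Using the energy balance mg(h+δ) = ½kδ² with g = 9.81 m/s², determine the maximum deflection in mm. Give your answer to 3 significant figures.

153 mm

k = Gd⁴/(8D³N_a) = (81.6×10³)(2.3⁴)/(8·23.0³·24) = 0.9775 N/mm
W = mg = 4.7 × 9.81 = 46.107 N
½kδ² − Wδ − Wh = 0 → δ = (W + √(W² + 2kWh))/k
δ = (46.107 + √(2125.9 + 8554.21))/0.9775 = (46.107 + 103.34)/0.9775 = 152.89 mm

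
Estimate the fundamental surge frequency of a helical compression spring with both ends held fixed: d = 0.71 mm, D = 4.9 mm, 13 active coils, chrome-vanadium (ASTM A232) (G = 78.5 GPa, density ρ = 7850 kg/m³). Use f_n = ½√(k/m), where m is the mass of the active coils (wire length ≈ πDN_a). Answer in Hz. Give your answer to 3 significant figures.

810 Hz

k = Gd⁴/(8D³N_a) = (78.5×10³)(0.71⁴)/(8·4.9³·13) = 1.6304 N/mm = 1630.4 N/m
Wire length L = πDN_a = π·4.9·13 = 200.12 mm
m = ρ·(πd²/4)·L = 7850 × 0.39592×10⁻⁶ m² × 0.20012 m = 0.00062196 kg
f_n = ½√(k/m) = 0.5·√(1630.4/0.00062196) = 0.5·√(2.6213e+06) = 809.52 Hz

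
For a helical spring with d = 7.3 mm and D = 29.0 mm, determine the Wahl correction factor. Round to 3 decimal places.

1.407

C = D/d = 29.0/7.3 = 3.9726
K_W = (4C−1)/(4C−4) + 0.615/C = 14.890/11.890 + 0.1548 = 1.4071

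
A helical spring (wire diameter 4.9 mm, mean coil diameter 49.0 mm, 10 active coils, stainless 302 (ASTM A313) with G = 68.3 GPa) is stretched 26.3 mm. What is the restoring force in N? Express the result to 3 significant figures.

k = Gd⁴/(8D³N_a) = (68.3×10³)(4.9⁴)/(8·49.0³·10) = 4.1834 N/mm
F = k·δ = 4.1834 × 26.3 = 110.02 N

110 N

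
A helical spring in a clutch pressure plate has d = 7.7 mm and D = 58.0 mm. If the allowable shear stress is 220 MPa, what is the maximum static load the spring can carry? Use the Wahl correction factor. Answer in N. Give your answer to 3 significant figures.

C = D/d = 58.0/7.7 = 7.5325
K_W = (4C−1)/(4C−4) + 0.615/C = 29.130/26.130 + 0.0816 = 1.1965
τ_max = K·8FD/(πd³) → F_max = τ_allow·πd³/(8DK)
F_max = 220·π·7.7³/(8·58.0·1.1965) = 3.1553e+05/555.16 = 568.37 N

568 N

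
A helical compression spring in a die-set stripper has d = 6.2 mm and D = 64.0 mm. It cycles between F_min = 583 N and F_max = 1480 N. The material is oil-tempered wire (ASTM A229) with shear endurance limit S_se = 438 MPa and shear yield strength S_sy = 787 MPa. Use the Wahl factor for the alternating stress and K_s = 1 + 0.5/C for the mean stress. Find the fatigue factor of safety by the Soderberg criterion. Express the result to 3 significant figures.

0.575

C = D/d = 64.0/6.2 = 10.3226; K_W = (4C−1)/(4C−4)+0.615/C = 1.1400; K_s = 1+0.5/C = 1.0484
F_a = (F_max−F_min)/2 = 448.5 N; F_m = (F_max+F_min)/2 = 1031.5 N
τ_a = K_W·8F_aD/(πd³) = 1.1400 × 306.7 = 349.64 MPa
τ_m = K_s·8F_mD/(πd³) = 1.0484 × 705.37 = 739.53 MPa
Soderberg: 1/n_f = τ_a/S_se + τ_m/S_sy = 349.64/438 + 739.53/787 = 0.79827 + 0.93968 = 1.738
n_f = 1/1.738 = 0.5754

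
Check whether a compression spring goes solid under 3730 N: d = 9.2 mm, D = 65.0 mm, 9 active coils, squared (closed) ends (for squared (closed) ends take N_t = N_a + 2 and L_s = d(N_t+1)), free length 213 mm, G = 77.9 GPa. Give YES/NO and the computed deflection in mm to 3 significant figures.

YES, δ = 132 mm

k = Gd⁴/(8D³N_a) = (77.9×10³)(9.2⁴)/(8·65.0³·9) = 28.224 N/mm
N_t = 11; L_s = 9.2·12 = 110.4 mm; δ_solid = L₀ − L_s = 213 − 110.4 = 102.6 mm
δ = F/k = 3730/28.224 = 132.16 mm
δ ≥ δ_solid → spring goes solid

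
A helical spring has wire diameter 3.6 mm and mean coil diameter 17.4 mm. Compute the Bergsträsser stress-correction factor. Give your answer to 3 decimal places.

1.306

C = D/d = 17.4/3.6 = 4.8333
K_B = (4C+2)/(4C−3) = 21.333/16.333 = 1.3061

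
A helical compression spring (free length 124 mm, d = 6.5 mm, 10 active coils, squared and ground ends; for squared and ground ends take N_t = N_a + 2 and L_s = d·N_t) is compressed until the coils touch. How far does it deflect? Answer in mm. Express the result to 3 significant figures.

46.0 mm

N_t = 12; L_s = 6.5·12 = 78 mm
δ_solid = L₀ − L_s = 124 − 78 = 46 mm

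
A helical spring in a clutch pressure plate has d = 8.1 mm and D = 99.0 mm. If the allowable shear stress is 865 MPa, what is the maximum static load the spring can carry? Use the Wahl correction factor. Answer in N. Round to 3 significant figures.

C = D/d = 99.0/8.1 = 12.2222
K_W = (4C−1)/(4C−4) + 0.615/C = 47.889/44.889 + 0.0503 = 1.1171
τ_max = K·8FD/(πd³) → F_max = τ_allow·πd³/(8DK)
F_max = 865·π·8.1³/(8·99.0·1.1171) = 1.4442e+06/884.78 = 1632.2 N

1630 N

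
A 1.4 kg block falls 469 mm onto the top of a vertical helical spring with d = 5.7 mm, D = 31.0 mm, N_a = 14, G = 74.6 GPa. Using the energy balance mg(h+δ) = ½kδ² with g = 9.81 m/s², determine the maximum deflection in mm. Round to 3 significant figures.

24.0 mm

k = Gd⁴/(8D³N_a) = (74.6×10³)(5.7⁴)/(8·31.0³·14) = 23.601 N/mm
W = mg = 1.4 × 9.81 = 13.734 N
½kδ² − Wδ − Wh = 0 → δ = (W + √(W² + 2kWh))/k
δ = (13.734 + √(188.62 + 304043))/23.601 = (13.734 + 551.57)/23.601 = 23.952 mm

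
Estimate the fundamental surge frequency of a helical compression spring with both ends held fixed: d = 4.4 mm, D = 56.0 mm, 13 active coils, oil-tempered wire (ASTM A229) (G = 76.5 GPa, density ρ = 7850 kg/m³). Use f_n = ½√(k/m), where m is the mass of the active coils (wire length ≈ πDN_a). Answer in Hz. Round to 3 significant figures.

37.9 Hz

k = Gd⁴/(8D³N_a) = (76.5×10³)(4.4⁴)/(8·56.0³·13) = 1.5699 N/mm = 1569.9 N/m
Wire length L = πDN_a = π·56.0·13 = 2287.1 mm
m = ρ·(πd²/4)·L = 7850 × 15.205×10⁻⁶ m² × 2.2871 m = 0.27299 kg
f_n = ½√(k/m) = 0.5·√(1569.9/0.27299) = 0.5·√(5750.8) = 37.917 Hz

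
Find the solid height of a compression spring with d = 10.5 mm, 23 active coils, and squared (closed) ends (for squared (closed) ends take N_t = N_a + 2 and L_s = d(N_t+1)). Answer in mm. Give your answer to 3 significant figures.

273 mm

squared (closed) ends: N_t = N_a + 2 = 23 + 2 = 25
L_s = d·(N_t+1) = 10.5 × 26 = 273 mm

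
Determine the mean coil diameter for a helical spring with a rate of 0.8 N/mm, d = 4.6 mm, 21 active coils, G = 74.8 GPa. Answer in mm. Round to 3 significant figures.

D = (Gd⁴/(8N_a·k))^(1/3) = (74.8×10³·4.6⁴/(8·21·0.8))^(1/3)
  = (249192)^(1/3) = 62.9281 mm

62.9 mm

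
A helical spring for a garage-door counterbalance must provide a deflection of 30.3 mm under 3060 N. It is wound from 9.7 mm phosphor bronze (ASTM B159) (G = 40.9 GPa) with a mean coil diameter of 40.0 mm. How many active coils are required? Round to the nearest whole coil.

Required rate k = F/δ = 3060/30.3 = 100.99 N/mm
N_a = Gd⁴/(8D³k) = (40.9×10³ × 9.7⁴)/(8 × 40.0³ × 100.99)
    = 3.62085e+08 / 5.17069e+07 = 7.003 → 7 coils

7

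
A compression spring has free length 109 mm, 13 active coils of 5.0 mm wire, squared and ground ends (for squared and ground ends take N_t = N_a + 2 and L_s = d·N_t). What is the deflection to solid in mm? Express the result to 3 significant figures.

34.0 mm

N_t = 15; L_s = 5.0·15 = 75 mm
δ_solid = L₀ − L_s = 109 − 75 = 34 mm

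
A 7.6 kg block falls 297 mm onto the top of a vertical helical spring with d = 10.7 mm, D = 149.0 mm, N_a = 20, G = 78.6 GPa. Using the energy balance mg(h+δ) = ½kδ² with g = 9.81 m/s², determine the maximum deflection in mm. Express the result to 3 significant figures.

k = Gd⁴/(8D³N_a) = (78.6×10³)(10.7⁴)/(8·149.0³·20) = 1.9466 N/mm
W = mg = 7.6 × 9.81 = 74.556 N
½kδ² − Wδ − Wh = 0 → δ = (W + √(W² + 2kWh))/k
δ = (74.556 + √(5558.6 + 86208.1))/1.9466 = (74.556 + 302.93)/1.9466 = 193.92 mm

194 mm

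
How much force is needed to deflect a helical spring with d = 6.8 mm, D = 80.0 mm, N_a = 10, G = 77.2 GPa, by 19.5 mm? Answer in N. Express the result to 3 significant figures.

78.6 N

k = Gd⁴/(8D³N_a) = (77.2×10³)(6.8⁴)/(8·80.0³·10) = 4.0299 N/mm
F = k·δ = 4.0299 × 19.5 = 78.583 N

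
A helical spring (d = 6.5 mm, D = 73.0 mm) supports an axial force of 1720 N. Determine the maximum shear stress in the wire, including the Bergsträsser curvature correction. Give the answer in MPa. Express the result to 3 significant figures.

Spring index C = D/d = 73.0/6.5 = 11.2308
K_B = (4C+2)/(4C−3) = 46.923/41.923 = 1.1193
τ₀ = 8FD/(πd³) = 8·1720·73.0/(π·6.5³) = 1.00448e+06/862.76 = 1164.3 MPa
τ_max = K·τ₀ = 1.1193 × 1164.3 = 1303.1 MPa

1300 MPa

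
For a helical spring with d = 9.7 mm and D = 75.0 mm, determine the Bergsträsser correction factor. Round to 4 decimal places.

1.1790

C = D/d = 75.0/9.7 = 7.7320
K_B = (4C+2)/(4C−3) = 32.928/27.928 = 1.1790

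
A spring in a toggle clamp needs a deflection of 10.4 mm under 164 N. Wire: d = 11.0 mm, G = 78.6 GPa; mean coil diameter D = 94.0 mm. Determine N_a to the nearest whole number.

11

Required rate k = F/δ = 164/10.4 = 15.769 N/mm
N_a = Gd⁴/(8D³k) = (78.6×10³ × 11.0⁴)/(8 × 94.0³ × 15.769)
    = 1.15078e+09 / 1.04781e+08 = 10.98 → 11 coils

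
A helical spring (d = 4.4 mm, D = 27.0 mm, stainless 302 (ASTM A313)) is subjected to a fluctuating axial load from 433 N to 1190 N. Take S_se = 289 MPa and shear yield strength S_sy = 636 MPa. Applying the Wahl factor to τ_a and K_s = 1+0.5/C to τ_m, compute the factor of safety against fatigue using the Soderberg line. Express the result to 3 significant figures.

C = D/d = 27.0/4.4 = 6.1364; K_W = (4C−1)/(4C−4)+0.615/C = 1.2462; K_s = 1+0.5/C = 1.0815
F_a = (F_max−F_min)/2 = 378.5 N; F_m = (F_max+F_min)/2 = 811.5 N
τ_a = K_W·8F_aD/(πd³) = 1.2462 × 305.5 = 380.73 MPa
τ_m = K_s·8F_mD/(πd³) = 1.0815 × 654.99 = 708.36 MPa
Soderberg: 1/n_f = τ_a/S_se + τ_m/S_sy = 380.73/289 + 708.36/636 = 1.31739 + 1.11377 = 2.4312
n_f = 1/2.4312 = 0.4113

0.411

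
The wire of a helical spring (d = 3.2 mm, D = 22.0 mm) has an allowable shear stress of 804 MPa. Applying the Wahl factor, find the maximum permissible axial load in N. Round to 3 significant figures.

386 N

C = D/d = 22.0/3.2 = 6.8750
K_W = (4C−1)/(4C−4) + 0.615/C = 26.500/23.500 + 0.0895 = 1.2171
τ_max = K·8FD/(πd³) → F_max = τ_allow·πd³/(8DK)
F_max = 804·π·3.2³/(8·22.0·1.2171) = 82767/214.21 = 386.38 N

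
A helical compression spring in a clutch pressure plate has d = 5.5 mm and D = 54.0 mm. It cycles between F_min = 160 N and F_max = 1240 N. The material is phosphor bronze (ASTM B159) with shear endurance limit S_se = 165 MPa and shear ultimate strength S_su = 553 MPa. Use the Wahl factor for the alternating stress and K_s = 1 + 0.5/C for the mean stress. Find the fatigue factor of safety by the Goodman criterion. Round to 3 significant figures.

0.238

C = D/d = 54.0/5.5 = 9.8182; K_W = (4C−1)/(4C−4)+0.615/C = 1.1477; K_s = 1+0.5/C = 1.0509
F_a = (F_max−F_min)/2 = 540 N; F_m = (F_max+F_min)/2 = 700 N
τ_a = K_W·8F_aD/(πd³) = 1.1477 × 446.31 = 512.23 MPa
τ_m = K_s·8F_mD/(πd³) = 1.0509 × 578.55 = 608.02 MPa
Goodman: 1/n_f = τ_a/S_se + τ_m/S_su = 512.23/165 + 608.02/553 = 3.10442 + 1.09949 = 4.2039
n_f = 1/4.2039 = 0.2379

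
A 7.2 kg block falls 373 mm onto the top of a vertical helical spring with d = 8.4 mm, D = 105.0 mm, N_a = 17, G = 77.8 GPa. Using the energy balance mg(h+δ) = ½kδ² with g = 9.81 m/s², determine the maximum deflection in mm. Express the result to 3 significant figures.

178 mm

k = Gd⁴/(8D³N_a) = (77.8×10³)(8.4⁴)/(8·105.0³·17) = 2.4603 N/mm
W = mg = 7.2 × 9.81 = 70.632 N
½kδ² − Wδ − Wh = 0 → δ = (W + √(W² + 2kWh))/k
δ = (70.632 + √(4988.9 + 129637))/2.4603 = (70.632 + 366.91)/2.4603 = 177.84 mm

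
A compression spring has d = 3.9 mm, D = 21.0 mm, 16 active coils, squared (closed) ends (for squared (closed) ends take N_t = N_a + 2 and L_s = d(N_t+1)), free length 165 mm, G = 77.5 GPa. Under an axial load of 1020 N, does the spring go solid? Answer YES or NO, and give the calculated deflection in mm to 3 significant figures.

NO, δ = 67.4 mm

k = Gd⁴/(8D³N_a) = (77.5×10³)(3.9⁴)/(8·21.0³·16) = 15.125 N/mm
N_t = 18; L_s = 3.9·19 = 74.1 mm; δ_solid = L₀ − L_s = 165 − 74.1 = 90.9 mm
δ = F/k = 1020/15.125 = 67.438 mm
δ < δ_solid → spring does not go solid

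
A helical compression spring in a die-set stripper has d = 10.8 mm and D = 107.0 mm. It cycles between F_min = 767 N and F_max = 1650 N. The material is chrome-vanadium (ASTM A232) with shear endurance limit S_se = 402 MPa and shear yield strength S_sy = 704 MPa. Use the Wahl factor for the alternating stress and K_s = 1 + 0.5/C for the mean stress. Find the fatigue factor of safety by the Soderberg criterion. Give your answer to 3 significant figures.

C = D/d = 107.0/10.8 = 9.9074; K_W = (4C−1)/(4C−4)+0.615/C = 1.1463; K_s = 1+0.5/C = 1.0505
F_a = (F_max−F_min)/2 = 441.5 N; F_m = (F_max+F_min)/2 = 1208.5 N
τ_a = K_W·8F_aD/(πd³) = 1.1463 × 95.496 = 109.46 MPa
τ_m = K_s·8F_mD/(πd³) = 1.0505 × 261.4 = 274.59 MPa
Soderberg: 1/n_f = τ_a/S_se + τ_m/S_sy = 109.46/402 + 274.59/704 = 0.27230 + 0.39004 = 0.66234
n_f = 1/0.66234 = 1.51

1.51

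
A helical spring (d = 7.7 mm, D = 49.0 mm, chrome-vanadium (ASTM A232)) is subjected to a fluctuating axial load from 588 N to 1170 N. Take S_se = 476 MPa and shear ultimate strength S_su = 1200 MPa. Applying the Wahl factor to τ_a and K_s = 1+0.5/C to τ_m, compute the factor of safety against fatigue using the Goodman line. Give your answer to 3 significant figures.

C = D/d = 49.0/7.7 = 6.3636; K_W = (4C−1)/(4C−4)+0.615/C = 1.2365; K_s = 1+0.5/C = 1.0786
F_a = (F_max−F_min)/2 = 291 N; F_m = (F_max+F_min)/2 = 879 N
τ_a = K_W·8F_aD/(πd³) = 1.2365 × 79.535 = 98.343 MPa
τ_m = K_s·8F_mD/(πd³) = 1.0786 × 240.24 = 259.12 MPa
Goodman: 1/n_f = τ_a/S_se + τ_m/S_su = 98.343/476 + 259.12/1200 = 0.20660 + 0.21593 = 0.42254
n_f = 1/0.42254 = 2.367

2.37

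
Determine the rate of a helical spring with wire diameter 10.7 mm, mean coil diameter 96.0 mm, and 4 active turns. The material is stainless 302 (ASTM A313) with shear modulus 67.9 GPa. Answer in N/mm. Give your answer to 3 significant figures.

k = Gd⁴/(8D³N_a) = (67.9×10³ × 10.7⁴) / (8 × 96.0³ × 4)
  = 8.9003e+08 / 2.83116e+07 = 31.437 N/mm

31.4 N/mm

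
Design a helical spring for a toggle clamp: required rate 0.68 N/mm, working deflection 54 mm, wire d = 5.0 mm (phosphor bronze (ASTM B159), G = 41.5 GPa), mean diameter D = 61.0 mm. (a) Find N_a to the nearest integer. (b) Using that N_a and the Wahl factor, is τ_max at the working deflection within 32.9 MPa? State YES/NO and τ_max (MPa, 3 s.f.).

N_a = Gd⁴/(8D³k) = (41.5×10³)(5.0⁴)/(8·61.0³·0.68) = 21.01 → N_a = 21
Actual rate k = Gd⁴/(8D³·21) = 0.68019 N/mm
Working load F = kδ = 0.68019·54 = 36.73 N
C = 61.0/5.0 = 12.2000; K_W = (4C−1)/(4C−4)+0.615/C = 1.1174
τ_max = K_W·8FD/(πd³) = 1.1174·45.644 = 51.001 MPa
τ_max > 32.9 MPa → exceeds allowable

(a) 21 coils; (b) NO, τ_max = 51.0 MPa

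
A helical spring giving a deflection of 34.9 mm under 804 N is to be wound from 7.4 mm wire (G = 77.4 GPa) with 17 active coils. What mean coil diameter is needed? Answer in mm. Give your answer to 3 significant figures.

Required rate k = F/δ = 804/34.9 = 23.037 N/mm
D = (Gd⁴/(8N_a·k))^(1/3) = (77.4×10³·7.4⁴/(8·17·23.037))^(1/3)
  = (74079.5)^(1/3) = 41.9984 mm

42.0 mm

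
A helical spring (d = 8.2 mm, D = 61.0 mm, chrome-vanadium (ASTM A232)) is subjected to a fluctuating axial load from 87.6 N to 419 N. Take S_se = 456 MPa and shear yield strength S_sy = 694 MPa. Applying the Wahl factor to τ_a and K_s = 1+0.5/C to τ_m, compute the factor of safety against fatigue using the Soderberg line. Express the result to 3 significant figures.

C = D/d = 61.0/8.2 = 7.4390; K_W = (4C−1)/(4C−4)+0.615/C = 1.1991; K_s = 1+0.5/C = 1.0672
F_a = (F_max−F_min)/2 = 165.7 N; F_m = (F_max+F_min)/2 = 253.3 N
τ_a = K_W·8F_aD/(πd³) = 1.1991 × 46.682 = 55.979 MPa
τ_m = K_s·8F_mD/(πd³) = 1.0672 × 71.361 = 76.158 MPa
Soderberg: 1/n_f = τ_a/S_se + τ_m/S_sy = 55.979/456 + 76.158/694 = 0.12276 + 0.10974 = 0.2325
n_f = 1/0.2325 = 4.301

4.30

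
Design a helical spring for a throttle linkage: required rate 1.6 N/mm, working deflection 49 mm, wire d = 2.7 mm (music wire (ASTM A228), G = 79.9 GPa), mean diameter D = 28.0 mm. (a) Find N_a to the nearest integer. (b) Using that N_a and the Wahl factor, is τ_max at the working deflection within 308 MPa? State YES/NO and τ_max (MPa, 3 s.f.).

(a) 15 coils; (b) NO, τ_max = 326 MPa

N_a = Gd⁴/(8D³k) = (79.9×10³)(2.7⁴)/(8·28.0³·1.6) = 15.11 → N_a = 15
Actual rate k = Gd⁴/(8D³·15) = 1.6119 N/mm
Working load F = kδ = 1.6119·49 = 78.985 N
C = 28.0/2.7 = 10.3704; K_W = (4C−1)/(4C−4)+0.615/C = 1.1393
τ_max = K_W·8FD/(πd³) = 1.1393·286.12 = 325.99 MPa
τ_max > 308 MPa → exceeds allowable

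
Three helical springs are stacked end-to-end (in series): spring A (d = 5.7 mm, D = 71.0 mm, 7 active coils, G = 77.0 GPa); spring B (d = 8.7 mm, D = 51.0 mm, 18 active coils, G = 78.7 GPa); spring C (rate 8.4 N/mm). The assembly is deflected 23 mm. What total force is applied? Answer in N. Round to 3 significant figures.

k_A = Gd⁴/(8D³N_a) = (77.0×10³)(5.7⁴)/(8·71.0³·7) = 4.0553 N/mm
k_B = Gd⁴/(8D³N_a) = (78.7×10³)(8.7⁴)/(8·51.0³·18) = 23.604 N/mm
Series: 1/k_eq = 1/4.0553 + 1/23.604 + 1/8.4 = 0.408; k_eq = 2.451 N/mm
F = k_eq·δ = 2.451·23 = 56.372 N

56.4 N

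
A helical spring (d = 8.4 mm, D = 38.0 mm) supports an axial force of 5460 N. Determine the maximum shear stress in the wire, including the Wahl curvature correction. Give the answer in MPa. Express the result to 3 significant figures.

1200 MPa

Spring index C = D/d = 38.0/8.4 = 4.5238
K_W = (4C−1)/(4C−4) + 0.615/C = 17.095/14.095 + 0.1359 = 1.3488
τ₀ = 8FD/(πd³) = 8·5460·38.0/(π·8.4³) = 1.65984e+06/1862 = 891.41 MPa
τ_max = K·τ₀ = 1.3488 × 891.41 = 1202.3 MPa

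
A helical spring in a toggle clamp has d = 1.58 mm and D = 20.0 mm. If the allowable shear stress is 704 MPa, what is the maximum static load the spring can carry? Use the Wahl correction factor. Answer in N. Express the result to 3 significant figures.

C = D/d = 20.0/1.58 = 12.6582
K_W = (4C−1)/(4C−4) + 0.615/C = 49.633/46.633 + 0.0486 = 1.1129
τ_max = K·8FD/(πd³) → F_max = τ_allow·πd³/(8DK)
F_max = 704·π·1.58³/(8·20.0·1.1129) = 8723.6/178.07 = 48.99 N

49.0 N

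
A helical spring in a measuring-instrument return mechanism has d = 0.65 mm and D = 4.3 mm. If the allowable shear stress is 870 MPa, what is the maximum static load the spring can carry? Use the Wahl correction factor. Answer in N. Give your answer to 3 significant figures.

17.8 N

C = D/d = 4.3/0.65 = 6.6154
K_W = (4C−1)/(4C−4) + 0.615/C = 25.462/22.462 + 0.0930 = 1.2265
τ_max = K·8FD/(πd³) → F_max = τ_allow·πd³/(8DK)
F_max = 870·π·0.65³/(8·4.3·1.2265) = 750.6/42.193 = 17.79 N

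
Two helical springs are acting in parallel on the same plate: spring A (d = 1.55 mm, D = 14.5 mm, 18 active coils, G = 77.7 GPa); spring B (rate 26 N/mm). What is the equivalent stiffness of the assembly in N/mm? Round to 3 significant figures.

27.0 N/mm

k_A = Gd⁴/(8D³N_a) = (77.7×10³)(1.55⁴)/(8·14.5³·18) = 1.0216 N/mm
Parallel: k_eq = 1.0216 + 26 = 27.022 N/mm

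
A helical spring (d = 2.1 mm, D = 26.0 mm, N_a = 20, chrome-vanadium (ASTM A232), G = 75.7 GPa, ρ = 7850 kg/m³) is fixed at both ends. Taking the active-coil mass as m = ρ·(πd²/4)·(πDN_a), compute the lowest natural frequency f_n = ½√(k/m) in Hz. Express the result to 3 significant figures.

54.3 Hz

k = Gd⁴/(8D³N_a) = (75.7×10³)(2.1⁴)/(8·26.0³·20) = 0.52352 N/mm = 523.52 N/m
Wire length L = πDN_a = π·26.0·20 = 1633.6 mm
m = ρ·(πd²/4)·L = 7850 × 3.4636×10⁻⁶ m² × 1.6336 m = 0.044417 kg
f_n = ½√(k/m) = 0.5·√(523.52/0.044417) = 0.5·√(11786) = 54.283 Hz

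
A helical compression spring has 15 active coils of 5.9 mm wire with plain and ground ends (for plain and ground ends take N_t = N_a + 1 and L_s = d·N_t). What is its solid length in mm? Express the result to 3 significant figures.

plain and ground ends: N_t = N_a + 1 = 15 + 1 = 16
L_s = d·N_t = 5.9 × 16 = 94.4 mm

94.4 mm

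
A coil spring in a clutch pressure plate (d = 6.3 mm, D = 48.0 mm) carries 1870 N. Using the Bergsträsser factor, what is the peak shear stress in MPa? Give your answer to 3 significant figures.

1080 MPa

Spring index C = D/d = 48.0/6.3 = 7.6190
K_B = (4C+2)/(4C−3) = 32.476/27.476 = 1.1820
τ₀ = 8FD/(πd³) = 8·1870·48.0/(π·6.3³) = 718080/785.55 = 914.12 MPa
τ_max = K·τ₀ = 1.1820 × 914.12 = 1080.5 MPa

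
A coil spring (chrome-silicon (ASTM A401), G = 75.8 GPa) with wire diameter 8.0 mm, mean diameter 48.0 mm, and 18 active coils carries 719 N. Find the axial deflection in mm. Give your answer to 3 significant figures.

36.9 mm

k = Gd⁴/(8D³N_a) = (75.8×10³)(8.0⁴)/(8·48.0³·18) = 19.496 N/mm
δ = F/k = 719 / 19.496 = 36.88 mm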